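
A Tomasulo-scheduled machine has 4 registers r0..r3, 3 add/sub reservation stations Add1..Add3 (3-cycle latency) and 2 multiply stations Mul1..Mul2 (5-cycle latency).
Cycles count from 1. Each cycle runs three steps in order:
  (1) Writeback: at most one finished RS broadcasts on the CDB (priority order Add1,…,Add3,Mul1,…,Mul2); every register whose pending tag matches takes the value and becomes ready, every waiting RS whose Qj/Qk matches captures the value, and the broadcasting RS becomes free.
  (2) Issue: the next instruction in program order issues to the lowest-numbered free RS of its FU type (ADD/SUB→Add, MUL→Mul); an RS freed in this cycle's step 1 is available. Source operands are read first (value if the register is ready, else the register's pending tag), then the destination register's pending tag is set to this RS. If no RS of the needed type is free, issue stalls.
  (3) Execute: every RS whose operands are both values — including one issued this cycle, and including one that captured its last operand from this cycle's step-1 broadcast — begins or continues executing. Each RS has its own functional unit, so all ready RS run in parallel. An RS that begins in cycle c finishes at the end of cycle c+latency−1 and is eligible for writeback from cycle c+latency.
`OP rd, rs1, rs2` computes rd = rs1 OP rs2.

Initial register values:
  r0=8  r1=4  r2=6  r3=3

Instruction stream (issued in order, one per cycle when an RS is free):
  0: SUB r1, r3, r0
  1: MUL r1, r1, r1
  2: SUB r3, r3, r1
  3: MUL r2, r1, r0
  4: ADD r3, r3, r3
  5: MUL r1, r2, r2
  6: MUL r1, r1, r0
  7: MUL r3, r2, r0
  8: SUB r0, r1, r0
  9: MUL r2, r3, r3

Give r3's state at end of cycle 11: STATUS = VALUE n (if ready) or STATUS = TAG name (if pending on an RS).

cycle 1: issue SUB r1<-Add1 // r0:8,r1:Add1,r2:6,r3:3
cycle 2: issue MUL r1<-Mul1 // r0:8,r1:Mul1,r2:6,r3:3
cycle 3: issue SUB r3<-Add2 // r0:8,r1:Mul1,r2:6,r3:Add2
cycle 4: CDB Add1=-5; issue MUL r2<-Mul2 // r0:8,r1:Mul1,r2:Mul2,r3:Add2
cycle 5: issue ADD r3<-Add1 // r0:8,r1:Mul1,r2:Mul2,r3:Add1
cycle 6: stall // r0:8,r1:Mul1,r2:Mul2,r3:Add1
cycle 7: stall // r0:8,r1:Mul1,r2:Mul2,r3:Add1
cycle 8: stall // r0:8,r1:Mul1,r2:Mul2,r3:Add1
cycle 9: CDB Mul1=25; issue MUL r1<-Mul1 // r0:8,r1:Mul1,r2:Mul2,r3:Add1
cycle 10: stall // r0:8,r1:Mul1,r2:Mul2,r3:Add1
cycle 11: stall // r0:8,r1:Mul1,r2:Mul2,r3:Add1

STATUS = TAG Add1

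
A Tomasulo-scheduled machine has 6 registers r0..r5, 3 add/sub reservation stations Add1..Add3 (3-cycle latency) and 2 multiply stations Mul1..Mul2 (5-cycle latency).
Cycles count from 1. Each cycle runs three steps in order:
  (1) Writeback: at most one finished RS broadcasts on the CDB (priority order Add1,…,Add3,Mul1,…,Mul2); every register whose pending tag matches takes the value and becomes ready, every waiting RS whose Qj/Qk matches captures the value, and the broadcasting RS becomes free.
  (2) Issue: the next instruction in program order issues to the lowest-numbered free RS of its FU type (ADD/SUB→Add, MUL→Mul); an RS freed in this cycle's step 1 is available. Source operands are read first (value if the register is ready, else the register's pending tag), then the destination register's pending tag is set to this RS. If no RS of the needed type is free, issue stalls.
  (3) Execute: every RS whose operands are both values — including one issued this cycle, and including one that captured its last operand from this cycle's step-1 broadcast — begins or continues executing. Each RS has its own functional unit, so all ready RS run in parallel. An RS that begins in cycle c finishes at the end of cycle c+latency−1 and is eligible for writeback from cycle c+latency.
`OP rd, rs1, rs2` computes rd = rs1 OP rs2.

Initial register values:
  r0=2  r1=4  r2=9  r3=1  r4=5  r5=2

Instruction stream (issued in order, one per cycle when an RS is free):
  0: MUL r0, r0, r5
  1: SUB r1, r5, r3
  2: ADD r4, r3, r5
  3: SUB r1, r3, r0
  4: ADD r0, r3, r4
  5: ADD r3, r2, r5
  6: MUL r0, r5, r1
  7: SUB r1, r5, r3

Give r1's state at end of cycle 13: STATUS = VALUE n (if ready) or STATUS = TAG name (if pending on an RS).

STATUS = VALUE -9

  c1: issue MUL r0<-Mul1  regs: r0:Mul1,r1:4,r2:9,r3:1,r4:5,r5:2
  c2: issue SUB r1<-Add1  regs: r0:Mul1,r1:Add1,r2:9,r3:1,r4:5,r5:2
  c3: issue ADD r4<-Add2  regs: r0:Mul1,r1:Add1,r2:9,r3:1,r4:Add2,r5:2
  c4: issue SUB r1<-Add3  regs: r0:Mul1,r1:Add3,r2:9,r3:1,r4:Add2,r5:2
  c5: CDB Add1=1; issue ADD r0<-Add1  regs: r0:Add1,r1:Add3,r2:9,r3:1,r4:Add2,r5:2
  c6: CDB Add2=3; issue ADD r3<-Add2  regs: r0:Add1,r1:Add3,r2:9,r3:Add2,r4:3,r5:2
  c7: CDB Mul1=4; issue MUL r0<-Mul1  regs: r0:Mul1,r1:Add3,r2:9,r3:Add2,r4:3,r5:2
  c8: stall  regs: r0:Mul1,r1:Add3,r2:9,r3:Add2,r4:3,r5:2
  c9: CDB Add1=4; issue SUB r1<-Add1  regs: r0:Mul1,r1:Add1,r2:9,r3:Add2,r4:3,r5:2
  c10: CDB Add2=11  regs: r0:Mul1,r1:Add1,r2:9,r3:11,r4:3,r5:2
  c11: CDB Add3=-3  regs: r0:Mul1,r1:Add1,r2:9,r3:11,r4:3,r5:2
  c12: -  regs: r0:Mul1,r1:Add1,r2:9,r3:11,r4:3,r5:2
  c13: CDB Add1=-9  regs: r0:Mul1,r1:-9,r2:9,r3:11,r4:3,r5:2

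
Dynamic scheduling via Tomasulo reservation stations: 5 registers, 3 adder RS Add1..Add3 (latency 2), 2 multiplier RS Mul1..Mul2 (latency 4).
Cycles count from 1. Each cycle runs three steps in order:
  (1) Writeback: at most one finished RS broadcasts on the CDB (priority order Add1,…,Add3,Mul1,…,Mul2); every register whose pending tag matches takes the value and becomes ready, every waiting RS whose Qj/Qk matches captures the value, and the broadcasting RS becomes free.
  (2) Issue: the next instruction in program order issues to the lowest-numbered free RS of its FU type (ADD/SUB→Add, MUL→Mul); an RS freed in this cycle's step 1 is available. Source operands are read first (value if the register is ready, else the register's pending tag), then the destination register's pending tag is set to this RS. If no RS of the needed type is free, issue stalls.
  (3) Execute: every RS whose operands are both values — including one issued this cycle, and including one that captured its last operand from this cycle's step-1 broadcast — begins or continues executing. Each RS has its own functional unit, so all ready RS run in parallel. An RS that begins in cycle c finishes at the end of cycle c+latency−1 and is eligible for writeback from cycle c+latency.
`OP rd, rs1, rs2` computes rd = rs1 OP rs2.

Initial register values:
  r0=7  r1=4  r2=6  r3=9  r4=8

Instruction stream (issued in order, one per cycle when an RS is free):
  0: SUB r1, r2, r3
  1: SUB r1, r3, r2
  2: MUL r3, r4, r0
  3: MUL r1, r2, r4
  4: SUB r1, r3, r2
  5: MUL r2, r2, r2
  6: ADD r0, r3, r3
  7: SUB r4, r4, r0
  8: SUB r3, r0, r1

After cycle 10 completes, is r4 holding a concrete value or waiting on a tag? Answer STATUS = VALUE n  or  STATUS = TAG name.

STATUS = TAG Add1

  c1: issue SUB r1<-Add1  regs: r0:7,r1:Add1,r2:6,r3:9,r4:8
  c2: issue SUB r1<-Add2  regs: r0:7,r1:Add2,r2:6,r3:9,r4:8
  c3: CDB Add1=-3; issue MUL r3<-Mul1  regs: r0:7,r1:Add2,r2:6,r3:Mul1,r4:8
  c4: CDB Add2=3; issue MUL r1<-Mul2  regs: r0:7,r1:Mul2,r2:6,r3:Mul1,r4:8
  c5: issue SUB r1<-Add1  regs: r0:7,r1:Add1,r2:6,r3:Mul1,r4:8
  c6: stall  regs: r0:7,r1:Add1,r2:6,r3:Mul1,r4:8
  c7: CDB Mul1=56; issue MUL r2<-Mul1  regs: r0:7,r1:Add1,r2:Mul1,r3:56,r4:8
  c8: CDB Mul2=48; issue ADD r0<-Add2  regs: r0:Add2,r1:Add1,r2:Mul1,r3:56,r4:8
  c9: CDB Add1=50; issue SUB r4<-Add1  regs: r0:Add2,r1:50,r2:Mul1,r3:56,r4:Add1
  c10: CDB Add2=112; issue SUB r3<-Add2  regs: r0:112,r1:50,r2:Mul1,r3:Add2,r4:Add1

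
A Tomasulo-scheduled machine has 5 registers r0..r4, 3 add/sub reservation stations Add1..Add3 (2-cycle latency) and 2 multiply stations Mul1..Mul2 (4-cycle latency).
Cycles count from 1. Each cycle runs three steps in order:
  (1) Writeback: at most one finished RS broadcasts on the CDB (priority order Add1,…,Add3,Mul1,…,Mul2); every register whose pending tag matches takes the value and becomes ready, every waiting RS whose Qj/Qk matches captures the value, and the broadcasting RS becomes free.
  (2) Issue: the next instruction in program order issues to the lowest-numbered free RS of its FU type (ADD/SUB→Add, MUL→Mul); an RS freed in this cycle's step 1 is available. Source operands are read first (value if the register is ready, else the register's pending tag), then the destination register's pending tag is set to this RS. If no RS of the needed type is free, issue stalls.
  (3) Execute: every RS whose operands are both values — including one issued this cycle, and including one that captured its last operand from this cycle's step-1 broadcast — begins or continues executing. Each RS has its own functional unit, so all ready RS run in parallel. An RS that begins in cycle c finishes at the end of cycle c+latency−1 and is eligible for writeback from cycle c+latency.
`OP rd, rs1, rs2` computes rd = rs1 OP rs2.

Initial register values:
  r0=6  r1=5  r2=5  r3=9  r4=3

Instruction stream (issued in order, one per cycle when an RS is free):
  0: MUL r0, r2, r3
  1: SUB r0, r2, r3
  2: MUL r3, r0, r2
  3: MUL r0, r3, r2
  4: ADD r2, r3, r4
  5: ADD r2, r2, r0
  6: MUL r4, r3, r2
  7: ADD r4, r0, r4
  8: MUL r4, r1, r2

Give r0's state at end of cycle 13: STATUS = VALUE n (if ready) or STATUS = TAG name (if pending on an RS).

  c1: issue MUL r0<-Mul1  regs: r0:Mul1,r1:5,r2:5,r3:9,r4:3
  c2: issue SUB r0<-Add1  regs: r0:Add1,r1:5,r2:5,r3:9,r4:3
  c3: issue MUL r3<-Mul2  regs: r0:Add1,r1:5,r2:5,r3:Mul2,r4:3
  c4: CDB Add1=-4; stall  regs: r0:-4,r1:5,r2:5,r3:Mul2,r4:3
  c5: CDB Mul1=45; issue MUL r0<-Mul1  regs: r0:Mul1,r1:5,r2:5,r3:Mul2,r4:3
  c6: issue ADD r2<-Add1  regs: r0:Mul1,r1:5,r2:Add1,r3:Mul2,r4:3
  c7: issue ADD r2<-Add2  regs: r0:Mul1,r1:5,r2:Add2,r3:Mul2,r4:3
  c8: CDB Mul2=-20; issue MUL r4<-Mul2  regs: r0:Mul1,r1:5,r2:Add2,r3:-20,r4:Mul2
  c9: issue ADD r4<-Add3  regs: r0:Mul1,r1:5,r2:Add2,r3:-20,r4:Add3
  c10: CDB Add1=-17; stall  regs: r0:Mul1,r1:5,r2:Add2,r3:-20,r4:Add3
  c11: stall  regs: r0:Mul1,r1:5,r2:Add2,r3:-20,r4:Add3
  c12: CDB Mul1=-100; issue MUL r4<-Mul1  regs: r0:-100,r1:5,r2:Add2,r3:-20,r4:Mul1
  c13: -  regs: r0:-100,r1:5,r2:Add2,r3:-20,r4:Mul1

STATUS = VALUE -100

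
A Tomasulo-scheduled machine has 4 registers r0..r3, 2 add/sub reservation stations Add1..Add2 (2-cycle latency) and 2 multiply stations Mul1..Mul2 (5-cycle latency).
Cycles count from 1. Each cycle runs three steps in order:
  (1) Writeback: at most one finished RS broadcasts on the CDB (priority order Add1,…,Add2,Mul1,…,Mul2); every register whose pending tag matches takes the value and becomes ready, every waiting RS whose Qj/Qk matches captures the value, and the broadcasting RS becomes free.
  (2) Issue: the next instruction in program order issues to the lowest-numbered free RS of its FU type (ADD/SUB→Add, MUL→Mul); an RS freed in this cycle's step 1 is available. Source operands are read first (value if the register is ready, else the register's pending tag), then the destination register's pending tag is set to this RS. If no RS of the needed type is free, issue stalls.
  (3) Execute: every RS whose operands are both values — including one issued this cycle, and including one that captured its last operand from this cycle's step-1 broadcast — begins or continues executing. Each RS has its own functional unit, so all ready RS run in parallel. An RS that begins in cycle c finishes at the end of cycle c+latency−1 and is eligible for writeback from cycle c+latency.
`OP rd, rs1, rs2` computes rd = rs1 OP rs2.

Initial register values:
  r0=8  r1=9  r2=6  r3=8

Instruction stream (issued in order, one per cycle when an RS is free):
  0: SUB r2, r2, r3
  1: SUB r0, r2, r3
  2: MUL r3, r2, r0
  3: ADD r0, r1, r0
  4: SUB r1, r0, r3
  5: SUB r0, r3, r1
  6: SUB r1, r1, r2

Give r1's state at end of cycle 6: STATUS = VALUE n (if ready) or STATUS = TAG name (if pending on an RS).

STATUS = TAG Add2

cycle 1: issue SUB r2<-Add1 // r0:8,r1:9,r2:Add1,r3:8
cycle 2: issue SUB r0<-Add2 // r0:Add2,r1:9,r2:Add1,r3:8
cycle 3: CDB Add1=-2; issue MUL r3<-Mul1 // r0:Add2,r1:9,r2:-2,r3:Mul1
cycle 4: issue ADD r0<-Add1 // r0:Add1,r1:9,r2:-2,r3:Mul1
cycle 5: CDB Add2=-10; issue SUB r1<-Add2 // r0:Add1,r1:Add2,r2:-2,r3:Mul1
cycle 6: stall // r0:Add1,r1:Add2,r2:-2,r3:Mul1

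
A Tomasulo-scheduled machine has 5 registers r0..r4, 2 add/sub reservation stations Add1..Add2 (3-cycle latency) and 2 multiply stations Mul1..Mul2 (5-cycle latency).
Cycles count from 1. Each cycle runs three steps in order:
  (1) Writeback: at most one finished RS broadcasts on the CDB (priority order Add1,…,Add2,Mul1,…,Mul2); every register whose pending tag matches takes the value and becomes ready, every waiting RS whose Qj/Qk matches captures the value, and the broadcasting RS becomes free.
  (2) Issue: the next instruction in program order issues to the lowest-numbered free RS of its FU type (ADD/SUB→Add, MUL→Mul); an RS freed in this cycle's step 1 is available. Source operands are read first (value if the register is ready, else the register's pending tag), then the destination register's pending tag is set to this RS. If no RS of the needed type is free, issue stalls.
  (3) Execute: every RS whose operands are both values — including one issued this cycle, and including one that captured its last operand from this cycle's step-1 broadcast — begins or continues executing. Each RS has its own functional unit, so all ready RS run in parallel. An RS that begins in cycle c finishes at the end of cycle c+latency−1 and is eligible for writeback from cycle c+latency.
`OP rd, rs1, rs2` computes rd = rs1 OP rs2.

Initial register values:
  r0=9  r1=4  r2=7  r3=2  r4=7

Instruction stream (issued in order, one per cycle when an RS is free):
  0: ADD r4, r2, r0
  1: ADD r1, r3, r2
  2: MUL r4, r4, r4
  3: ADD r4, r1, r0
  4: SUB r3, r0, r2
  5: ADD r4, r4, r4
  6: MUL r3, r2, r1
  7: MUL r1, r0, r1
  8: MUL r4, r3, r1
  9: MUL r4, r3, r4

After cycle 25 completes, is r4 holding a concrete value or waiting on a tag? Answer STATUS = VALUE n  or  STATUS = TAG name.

STATUS = VALUE 321489

  c1: issue ADD r4<-Add1  regs: r0:9,r1:4,r2:7,r3:2,r4:Add1
  c2: issue ADD r1<-Add2  regs: r0:9,r1:Add2,r2:7,r3:2,r4:Add1
  c3: issue MUL r4<-Mul1  regs: r0:9,r1:Add2,r2:7,r3:2,r4:Mul1
  c4: CDB Add1=16; issue ADD r4<-Add1  regs: r0:9,r1:Add2,r2:7,r3:2,r4:Add1
  c5: CDB Add2=9; issue SUB r3<-Add2  regs: r0:9,r1:9,r2:7,r3:Add2,r4:Add1
  c6: stall  regs: r0:9,r1:9,r2:7,r3:Add2,r4:Add1
  c7: stall  regs: r0:9,r1:9,r2:7,r3:Add2,r4:Add1
  c8: CDB Add1=18; issue ADD r4<-Add1  regs: r0:9,r1:9,r2:7,r3:Add2,r4:Add1
  c9: CDB Add2=2; issue MUL r3<-Mul2  regs: r0:9,r1:9,r2:7,r3:Mul2,r4:Add1
  c10: CDB Mul1=256; issue MUL r1<-Mul1  regs: r0:9,r1:Mul1,r2:7,r3:Mul2,r4:Add1
  c11: CDB Add1=36; stall  regs: r0:9,r1:Mul1,r2:7,r3:Mul2,r4:36
  c12: stall  regs: r0:9,r1:Mul1,r2:7,r3:Mul2,r4:36
  c13: stall  regs: r0:9,r1:Mul1,r2:7,r3:Mul2,r4:36
  c14: CDB Mul2=63; issue MUL r4<-Mul2  regs: r0:9,r1:Mul1,r2:7,r3:63,r4:Mul2
  c15: CDB Mul1=81; issue MUL r4<-Mul1  regs: r0:9,r1:81,r2:7,r3:63,r4:Mul1
  c16: -  regs: r0:9,r1:81,r2:7,r3:63,r4:Mul1
  c17: -  regs: r0:9,r1:81,r2:7,r3:63,r4:Mul1
  c18: -  regs: r0:9,r1:81,r2:7,r3:63,r4:Mul1
  c19: -  regs: r0:9,r1:81,r2:7,r3:63,r4:Mul1
  c20: CDB Mul2=5103  regs: r0:9,r1:81,r2:7,r3:63,r4:Mul1
  c21: -  regs: r0:9,r1:81,r2:7,r3:63,r4:Mul1
  c22: -  regs: r0:9,r1:81,r2:7,r3:63,r4:Mul1
  c23: -  regs: r0:9,r1:81,r2:7,r3:63,r4:Mul1
  c24: -  regs: r0:9,r1:81,r2:7,r3:63,r4:Mul1
  c25: CDB Mul1=321489  regs: r0:9,r1:81,r2:7,r3:63,r4:321489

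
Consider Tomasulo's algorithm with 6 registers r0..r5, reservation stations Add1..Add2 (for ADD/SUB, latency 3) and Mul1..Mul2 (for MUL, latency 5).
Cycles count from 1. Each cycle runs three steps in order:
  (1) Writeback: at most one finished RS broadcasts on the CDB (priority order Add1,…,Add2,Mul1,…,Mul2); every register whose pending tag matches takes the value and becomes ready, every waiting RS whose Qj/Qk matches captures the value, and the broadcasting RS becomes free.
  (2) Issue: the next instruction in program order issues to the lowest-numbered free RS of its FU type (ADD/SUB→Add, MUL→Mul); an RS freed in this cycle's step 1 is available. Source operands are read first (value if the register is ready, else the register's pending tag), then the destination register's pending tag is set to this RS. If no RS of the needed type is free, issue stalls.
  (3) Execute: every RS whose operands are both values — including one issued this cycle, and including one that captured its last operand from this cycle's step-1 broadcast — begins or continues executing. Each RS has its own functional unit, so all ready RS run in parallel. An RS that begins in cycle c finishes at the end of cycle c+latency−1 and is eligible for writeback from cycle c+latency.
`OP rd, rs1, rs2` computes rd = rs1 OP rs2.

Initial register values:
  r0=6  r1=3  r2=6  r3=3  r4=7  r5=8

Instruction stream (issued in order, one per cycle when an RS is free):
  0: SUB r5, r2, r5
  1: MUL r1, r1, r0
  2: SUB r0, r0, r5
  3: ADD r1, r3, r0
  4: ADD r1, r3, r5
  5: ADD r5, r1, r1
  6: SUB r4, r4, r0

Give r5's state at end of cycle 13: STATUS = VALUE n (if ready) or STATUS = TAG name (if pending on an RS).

c1: issue SUB r5<-Add1 | r0:6,r1:3,r2:6,r3:3,r4:7,r5:Add1
c2: issue MUL r1<-Mul1 | r0:6,r1:Mul1,r2:6,r3:3,r4:7,r5:Add1
c3: issue SUB r0<-Add2 | r0:Add2,r1:Mul1,r2:6,r3:3,r4:7,r5:Add1
c4: CDB Add1=-2; issue ADD r1<-Add1 | r0:Add2,r1:Add1,r2:6,r3:3,r4:7,r5:-2
c5: stall | r0:Add2,r1:Add1,r2:6,r3:3,r4:7,r5:-2
c6: stall | r0:Add2,r1:Add1,r2:6,r3:3,r4:7,r5:-2
c7: CDB Add2=8; issue ADD r1<-Add2 | r0:8,r1:Add2,r2:6,r3:3,r4:7,r5:-2
c8: CDB Mul1=18; stall | r0:8,r1:Add2,r2:6,r3:3,r4:7,r5:-2
c9: stall | r0:8,r1:Add2,r2:6,r3:3,r4:7,r5:-2
c10: CDB Add1=11; issue ADD r5<-Add1 | r0:8,r1:Add2,r2:6,r3:3,r4:7,r5:Add1
c11: CDB Add2=1; issue SUB r4<-Add2 | r0:8,r1:1,r2:6,r3:3,r4:Add2,r5:Add1
c12: - | r0:8,r1:1,r2:6,r3:3,r4:Add2,r5:Add1
c13: - | r0:8,r1:1,r2:6,r3:3,r4:Add2,r5:Add1

STATUS = TAG Add1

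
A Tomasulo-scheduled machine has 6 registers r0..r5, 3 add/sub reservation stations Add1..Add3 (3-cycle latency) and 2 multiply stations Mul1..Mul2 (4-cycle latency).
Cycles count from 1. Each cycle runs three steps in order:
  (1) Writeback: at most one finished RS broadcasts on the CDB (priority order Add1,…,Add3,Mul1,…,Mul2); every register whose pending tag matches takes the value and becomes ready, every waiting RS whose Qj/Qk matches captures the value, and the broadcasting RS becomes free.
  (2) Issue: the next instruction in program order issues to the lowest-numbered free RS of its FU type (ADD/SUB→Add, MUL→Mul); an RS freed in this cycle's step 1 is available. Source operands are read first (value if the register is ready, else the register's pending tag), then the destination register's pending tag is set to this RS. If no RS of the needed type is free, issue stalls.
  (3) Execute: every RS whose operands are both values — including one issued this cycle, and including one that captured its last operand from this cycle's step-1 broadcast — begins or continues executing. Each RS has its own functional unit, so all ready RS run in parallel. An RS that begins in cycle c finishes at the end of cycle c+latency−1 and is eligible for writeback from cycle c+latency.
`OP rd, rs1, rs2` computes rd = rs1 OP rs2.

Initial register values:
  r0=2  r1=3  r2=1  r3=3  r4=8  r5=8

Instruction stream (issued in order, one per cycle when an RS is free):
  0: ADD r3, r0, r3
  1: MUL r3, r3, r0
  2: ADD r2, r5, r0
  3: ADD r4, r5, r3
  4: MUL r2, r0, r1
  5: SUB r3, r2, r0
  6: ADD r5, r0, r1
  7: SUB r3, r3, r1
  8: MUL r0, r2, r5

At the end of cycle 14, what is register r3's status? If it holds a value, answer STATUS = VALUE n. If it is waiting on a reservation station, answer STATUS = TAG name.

c1: issue ADD r3<-Add1 | r0:2,r1:3,r2:1,r3:Add1,r4:8,r5:8
c2: issue MUL r3<-Mul1 | r0:2,r1:3,r2:1,r3:Mul1,r4:8,r5:8
c3: issue ADD r2<-Add2 | r0:2,r1:3,r2:Add2,r3:Mul1,r4:8,r5:8
c4: CDB Add1=5; issue ADD r4<-Add1 | r0:2,r1:3,r2:Add2,r3:Mul1,r4:Add1,r5:8
c5: issue MUL r2<-Mul2 | r0:2,r1:3,r2:Mul2,r3:Mul1,r4:Add1,r5:8
c6: CDB Add2=10; issue SUB r3<-Add2 | r0:2,r1:3,r2:Mul2,r3:Add2,r4:Add1,r5:8
c7: issue ADD r5<-Add3 | r0:2,r1:3,r2:Mul2,r3:Add2,r4:Add1,r5:Add3
c8: CDB Mul1=10; stall | r0:2,r1:3,r2:Mul2,r3:Add2,r4:Add1,r5:Add3
c9: CDB Mul2=6; stall | r0:2,r1:3,r2:6,r3:Add2,r4:Add1,r5:Add3
c10: CDB Add3=5; issue SUB r3<-Add3 | r0:2,r1:3,r2:6,r3:Add3,r4:Add1,r5:5
c11: CDB Add1=18; issue MUL r0<-Mul1 | r0:Mul1,r1:3,r2:6,r3:Add3,r4:18,r5:5
c12: CDB Add2=4 | r0:Mul1,r1:3,r2:6,r3:Add3,r4:18,r5:5
c13: - | r0:Mul1,r1:3,r2:6,r3:Add3,r4:18,r5:5
c14: - | r0:Mul1,r1:3,r2:6,r3:Add3,r4:18,r5:5

STATUS = TAG Add3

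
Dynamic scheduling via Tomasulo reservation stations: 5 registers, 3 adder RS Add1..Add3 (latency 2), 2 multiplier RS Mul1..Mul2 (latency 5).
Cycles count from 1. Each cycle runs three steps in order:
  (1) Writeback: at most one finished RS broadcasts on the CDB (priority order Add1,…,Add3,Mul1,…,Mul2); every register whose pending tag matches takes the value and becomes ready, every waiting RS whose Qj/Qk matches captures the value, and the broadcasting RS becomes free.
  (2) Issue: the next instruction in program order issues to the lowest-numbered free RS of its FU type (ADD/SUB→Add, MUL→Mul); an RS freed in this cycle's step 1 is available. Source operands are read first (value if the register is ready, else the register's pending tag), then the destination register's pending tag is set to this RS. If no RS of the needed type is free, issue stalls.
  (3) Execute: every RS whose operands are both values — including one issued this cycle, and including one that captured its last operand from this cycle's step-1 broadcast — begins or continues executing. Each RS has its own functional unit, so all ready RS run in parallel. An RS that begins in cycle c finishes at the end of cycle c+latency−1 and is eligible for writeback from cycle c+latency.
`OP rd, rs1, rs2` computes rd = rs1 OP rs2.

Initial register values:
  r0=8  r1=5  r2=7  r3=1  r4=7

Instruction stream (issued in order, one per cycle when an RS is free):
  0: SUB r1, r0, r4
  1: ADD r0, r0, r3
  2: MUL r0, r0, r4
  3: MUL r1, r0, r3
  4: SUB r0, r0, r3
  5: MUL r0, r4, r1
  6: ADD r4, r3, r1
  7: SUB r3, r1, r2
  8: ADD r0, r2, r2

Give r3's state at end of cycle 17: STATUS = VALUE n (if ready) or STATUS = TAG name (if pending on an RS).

c1: issue SUB r1<-Add1 | r0:8,r1:Add1,r2:7,r3:1,r4:7
c2: issue ADD r0<-Add2 | r0:Add2,r1:Add1,r2:7,r3:1,r4:7
c3: CDB Add1=1; issue MUL r0<-Mul1 | r0:Mul1,r1:1,r2:7,r3:1,r4:7
c4: CDB Add2=9; issue MUL r1<-Mul2 | r0:Mul1,r1:Mul2,r2:7,r3:1,r4:7
c5: issue SUB r0<-Add1 | r0:Add1,r1:Mul2,r2:7,r3:1,r4:7
c6: stall | r0:Add1,r1:Mul2,r2:7,r3:1,r4:7
c7: stall | r0:Add1,r1:Mul2,r2:7,r3:1,r4:7
c8: stall | r0:Add1,r1:Mul2,r2:7,r3:1,r4:7
c9: CDB Mul1=63; issue MUL r0<-Mul1 | r0:Mul1,r1:Mul2,r2:7,r3:1,r4:7
c10: issue ADD r4<-Add2 | r0:Mul1,r1:Mul2,r2:7,r3:1,r4:Add2
c11: CDB Add1=62; issue SUB r3<-Add1 | r0:Mul1,r1:Mul2,r2:7,r3:Add1,r4:Add2
c12: issue ADD r0<-Add3 | r0:Add3,r1:Mul2,r2:7,r3:Add1,r4:Add2
c13: - | r0:Add3,r1:Mul2,r2:7,r3:Add1,r4:Add2
c14: CDB Add3=14 | r0:14,r1:Mul2,r2:7,r3:Add1,r4:Add2
c15: CDB Mul2=63 | r0:14,r1:63,r2:7,r3:Add1,r4:Add2
c16: - | r0:14,r1:63,r2:7,r3:Add1,r4:Add2
c17: CDB Add1=56 | r0:14,r1:63,r2:7,r3:56,r4:Add2

STATUS = VALUE 56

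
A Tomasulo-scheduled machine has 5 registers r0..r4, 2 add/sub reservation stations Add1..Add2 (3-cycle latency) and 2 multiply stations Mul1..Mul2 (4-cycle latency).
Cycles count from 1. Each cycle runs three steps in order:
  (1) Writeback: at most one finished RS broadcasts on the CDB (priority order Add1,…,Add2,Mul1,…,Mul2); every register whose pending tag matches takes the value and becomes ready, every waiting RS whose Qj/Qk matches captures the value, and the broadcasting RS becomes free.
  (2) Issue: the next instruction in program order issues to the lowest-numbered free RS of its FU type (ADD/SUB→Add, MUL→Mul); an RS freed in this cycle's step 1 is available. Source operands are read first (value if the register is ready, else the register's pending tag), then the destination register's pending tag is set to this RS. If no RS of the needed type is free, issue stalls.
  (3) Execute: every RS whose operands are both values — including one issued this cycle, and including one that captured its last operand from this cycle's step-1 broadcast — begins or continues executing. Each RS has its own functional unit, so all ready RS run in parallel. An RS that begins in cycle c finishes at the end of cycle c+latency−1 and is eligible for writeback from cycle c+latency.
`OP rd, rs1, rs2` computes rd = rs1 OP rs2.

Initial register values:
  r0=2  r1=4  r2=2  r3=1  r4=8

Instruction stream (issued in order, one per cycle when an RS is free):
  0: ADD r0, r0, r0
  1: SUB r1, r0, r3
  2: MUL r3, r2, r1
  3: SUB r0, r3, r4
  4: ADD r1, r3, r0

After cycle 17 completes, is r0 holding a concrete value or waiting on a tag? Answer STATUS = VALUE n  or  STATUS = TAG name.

STATUS = VALUE -2

c1: issue ADD r0<-Add1 | r0:Add1,r1:4,r2:2,r3:1,r4:8
c2: issue SUB r1<-Add2 | r0:Add1,r1:Add2,r2:2,r3:1,r4:8
c3: issue MUL r3<-Mul1 | r0:Add1,r1:Add2,r2:2,r3:Mul1,r4:8
c4: CDB Add1=4; issue SUB r0<-Add1 | r0:Add1,r1:Add2,r2:2,r3:Mul1,r4:8
c5: stall | r0:Add1,r1:Add2,r2:2,r3:Mul1,r4:8
c6: stall | r0:Add1,r1:Add2,r2:2,r3:Mul1,r4:8
c7: CDB Add2=3; issue ADD r1<-Add2 | r0:Add1,r1:Add2,r2:2,r3:Mul1,r4:8
c8: - | r0:Add1,r1:Add2,r2:2,r3:Mul1,r4:8
c9: - | r0:Add1,r1:Add2,r2:2,r3:Mul1,r4:8
c10: - | r0:Add1,r1:Add2,r2:2,r3:Mul1,r4:8
c11: CDB Mul1=6 | r0:Add1,r1:Add2,r2:2,r3:6,r4:8
c12: - | r0:Add1,r1:Add2,r2:2,r3:6,r4:8
c13: - | r0:Add1,r1:Add2,r2:2,r3:6,r4:8
c14: CDB Add1=-2 | r0:-2,r1:Add2,r2:2,r3:6,r4:8
c15: - | r0:-2,r1:Add2,r2:2,r3:6,r4:8
c16: - | r0:-2,r1:Add2,r2:2,r3:6,r4:8
c17: CDB Add2=4 | r0:-2,r1:4,r2:2,r3:6,r4:8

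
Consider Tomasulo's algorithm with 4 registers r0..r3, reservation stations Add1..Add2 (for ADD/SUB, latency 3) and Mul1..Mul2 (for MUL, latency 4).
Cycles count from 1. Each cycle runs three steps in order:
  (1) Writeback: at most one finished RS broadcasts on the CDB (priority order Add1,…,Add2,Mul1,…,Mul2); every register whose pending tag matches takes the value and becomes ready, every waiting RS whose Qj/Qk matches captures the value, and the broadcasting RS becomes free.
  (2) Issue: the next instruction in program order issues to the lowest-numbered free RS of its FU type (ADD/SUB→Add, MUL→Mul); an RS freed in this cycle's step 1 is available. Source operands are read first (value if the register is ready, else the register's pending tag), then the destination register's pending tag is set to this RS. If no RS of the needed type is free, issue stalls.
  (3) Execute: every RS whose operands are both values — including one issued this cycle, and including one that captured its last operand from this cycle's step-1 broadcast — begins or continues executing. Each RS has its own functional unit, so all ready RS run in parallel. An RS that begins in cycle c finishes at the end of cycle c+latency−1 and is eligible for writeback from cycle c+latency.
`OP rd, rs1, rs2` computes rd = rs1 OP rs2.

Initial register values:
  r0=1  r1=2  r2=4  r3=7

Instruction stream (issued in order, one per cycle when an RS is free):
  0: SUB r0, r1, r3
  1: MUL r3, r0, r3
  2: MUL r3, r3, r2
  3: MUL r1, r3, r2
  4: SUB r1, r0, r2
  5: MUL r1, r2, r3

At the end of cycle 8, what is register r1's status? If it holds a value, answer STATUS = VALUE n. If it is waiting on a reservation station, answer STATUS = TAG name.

c1: issue SUB r0<-Add1 | r0:Add1,r1:2,r2:4,r3:7
c2: issue MUL r3<-Mul1 | r0:Add1,r1:2,r2:4,r3:Mul1
c3: issue MUL r3<-Mul2 | r0:Add1,r1:2,r2:4,r3:Mul2
c4: CDB Add1=-5; stall | r0:-5,r1:2,r2:4,r3:Mul2
c5: stall | r0:-5,r1:2,r2:4,r3:Mul2
c6: stall | r0:-5,r1:2,r2:4,r3:Mul2
c7: stall | r0:-5,r1:2,r2:4,r3:Mul2
c8: CDB Mul1=-35; issue MUL r1<-Mul1 | r0:-5,r1:Mul1,r2:4,r3:Mul2

STATUS = TAG Mul1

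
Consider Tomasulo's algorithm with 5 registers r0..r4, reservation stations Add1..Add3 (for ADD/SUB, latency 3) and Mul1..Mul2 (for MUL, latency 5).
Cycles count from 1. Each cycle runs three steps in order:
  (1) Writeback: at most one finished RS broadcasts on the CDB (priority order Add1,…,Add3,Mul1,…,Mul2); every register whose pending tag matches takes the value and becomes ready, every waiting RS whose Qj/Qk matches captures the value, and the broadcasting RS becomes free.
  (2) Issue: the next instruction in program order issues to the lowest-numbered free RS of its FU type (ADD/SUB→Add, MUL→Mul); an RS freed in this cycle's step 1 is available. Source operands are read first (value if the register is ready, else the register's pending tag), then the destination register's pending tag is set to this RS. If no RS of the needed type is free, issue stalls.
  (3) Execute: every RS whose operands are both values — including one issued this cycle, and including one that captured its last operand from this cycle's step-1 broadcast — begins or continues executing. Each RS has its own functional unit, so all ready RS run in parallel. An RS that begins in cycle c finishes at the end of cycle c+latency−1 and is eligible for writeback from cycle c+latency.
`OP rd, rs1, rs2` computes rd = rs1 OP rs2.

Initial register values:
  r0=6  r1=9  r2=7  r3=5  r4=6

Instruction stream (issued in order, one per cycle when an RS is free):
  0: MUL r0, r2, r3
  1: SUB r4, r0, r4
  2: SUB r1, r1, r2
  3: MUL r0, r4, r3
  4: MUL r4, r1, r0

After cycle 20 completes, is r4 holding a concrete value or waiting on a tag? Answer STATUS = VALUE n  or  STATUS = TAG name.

cycle 1: issue MUL r0<-Mul1 // r0:Mul1,r1:9,r2:7,r3:5,r4:6
cycle 2: issue SUB r4<-Add1 // r0:Mul1,r1:9,r2:7,r3:5,r4:Add1
cycle 3: issue SUB r1<-Add2 // r0:Mul1,r1:Add2,r2:7,r3:5,r4:Add1
cycle 4: issue MUL r0<-Mul2 // r0:Mul2,r1:Add2,r2:7,r3:5,r4:Add1
cycle 5: stall // r0:Mul2,r1:Add2,r2:7,r3:5,r4:Add1
cycle 6: CDB Add2=2; stall // r0:Mul2,r1:2,r2:7,r3:5,r4:Add1
cycle 7: CDB Mul1=35; issue MUL r4<-Mul1 // r0:Mul2,r1:2,r2:7,r3:5,r4:Mul1
cycle 8: - // r0:Mul2,r1:2,r2:7,r3:5,r4:Mul1
cycle 9: - // r0:Mul2,r1:2,r2:7,r3:5,r4:Mul1
cycle 10: CDB Add1=29 // r0:Mul2,r1:2,r2:7,r3:5,r4:Mul1
cycle 11: - // r0:Mul2,r1:2,r2:7,r3:5,r4:Mul1
cycle 12: - // r0:Mul2,r1:2,r2:7,r3:5,r4:Mul1
cycle 13: - // r0:Mul2,r1:2,r2:7,r3:5,r4:Mul1
cycle 14: - // r0:Mul2,r1:2,r2:7,r3:5,r4:Mul1
cycle 15: CDB Mul2=145 // r0:145,r1:2,r2:7,r3:5,r4:Mul1
cycle 16: - // r0:145,r1:2,r2:7,r3:5,r4:Mul1
cycle 17: - // r0:145,r1:2,r2:7,r3:5,r4:Mul1
cycle 18: - // r0:145,r1:2,r2:7,r3:5,r4:Mul1
cycle 19: - // r0:145,r1:2,r2:7,r3:5,r4:Mul1
cycle 20: CDB Mul1=290 // r0:145,r1:2,r2:7,r3:5,r4:290

STATUS = VALUE 290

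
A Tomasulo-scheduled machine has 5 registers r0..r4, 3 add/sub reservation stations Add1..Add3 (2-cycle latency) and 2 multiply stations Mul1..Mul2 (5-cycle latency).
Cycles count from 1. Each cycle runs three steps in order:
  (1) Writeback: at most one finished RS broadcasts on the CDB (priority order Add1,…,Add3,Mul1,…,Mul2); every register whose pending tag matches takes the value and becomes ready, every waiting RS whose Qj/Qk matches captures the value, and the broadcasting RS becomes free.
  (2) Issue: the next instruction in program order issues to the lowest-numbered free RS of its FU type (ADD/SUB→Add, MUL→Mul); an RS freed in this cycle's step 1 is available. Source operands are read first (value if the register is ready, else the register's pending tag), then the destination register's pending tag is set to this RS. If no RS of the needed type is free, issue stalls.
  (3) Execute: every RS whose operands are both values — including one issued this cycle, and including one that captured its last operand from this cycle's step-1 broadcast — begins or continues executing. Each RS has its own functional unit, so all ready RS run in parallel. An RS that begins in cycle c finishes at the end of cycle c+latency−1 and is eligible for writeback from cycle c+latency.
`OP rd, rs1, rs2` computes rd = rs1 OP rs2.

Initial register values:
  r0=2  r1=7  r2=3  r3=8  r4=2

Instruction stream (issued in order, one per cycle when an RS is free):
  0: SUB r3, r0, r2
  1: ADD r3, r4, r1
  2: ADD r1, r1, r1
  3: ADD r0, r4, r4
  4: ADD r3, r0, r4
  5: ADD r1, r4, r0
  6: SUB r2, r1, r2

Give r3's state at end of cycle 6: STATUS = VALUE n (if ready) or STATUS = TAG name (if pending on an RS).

STATUS = TAG Add1

cycle 1: issue SUB r3<-Add1 // r0:2,r1:7,r2:3,r3:Add1,r4:2
cycle 2: issue ADD r3<-Add2 // r0:2,r1:7,r2:3,r3:Add2,r4:2
cycle 3: CDB Add1=-1; issue ADD r1<-Add1 // r0:2,r1:Add1,r2:3,r3:Add2,r4:2
cycle 4: CDB Add2=9; issue ADD r0<-Add2 // r0:Add2,r1:Add1,r2:3,r3:9,r4:2
cycle 5: CDB Add1=14; issue ADD r3<-Add1 // r0:Add2,r1:14,r2:3,r3:Add1,r4:2
cycle 6: CDB Add2=4; issue ADD r1<-Add2 // r0:4,r1:Add2,r2:3,r3:Add1,r4:2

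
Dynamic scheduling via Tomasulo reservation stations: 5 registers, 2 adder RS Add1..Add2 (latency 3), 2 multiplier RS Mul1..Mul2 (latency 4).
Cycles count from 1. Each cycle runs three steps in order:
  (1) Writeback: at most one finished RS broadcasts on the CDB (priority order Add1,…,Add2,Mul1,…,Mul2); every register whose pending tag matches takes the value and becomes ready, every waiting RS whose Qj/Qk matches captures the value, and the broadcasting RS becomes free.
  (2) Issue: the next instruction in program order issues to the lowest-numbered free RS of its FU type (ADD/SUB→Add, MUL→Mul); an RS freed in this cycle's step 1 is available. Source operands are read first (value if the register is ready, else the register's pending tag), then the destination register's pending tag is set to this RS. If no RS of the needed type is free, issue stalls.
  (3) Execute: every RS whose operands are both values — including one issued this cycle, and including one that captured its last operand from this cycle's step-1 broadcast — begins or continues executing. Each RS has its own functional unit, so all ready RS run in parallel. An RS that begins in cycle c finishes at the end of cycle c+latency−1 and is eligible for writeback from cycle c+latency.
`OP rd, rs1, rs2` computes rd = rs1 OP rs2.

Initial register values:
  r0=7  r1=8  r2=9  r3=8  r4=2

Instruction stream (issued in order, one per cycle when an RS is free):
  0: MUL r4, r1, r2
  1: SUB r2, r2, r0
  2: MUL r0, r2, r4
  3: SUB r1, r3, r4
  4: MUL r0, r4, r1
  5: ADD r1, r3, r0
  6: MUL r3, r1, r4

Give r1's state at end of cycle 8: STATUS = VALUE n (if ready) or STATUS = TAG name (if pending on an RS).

  c1: issue MUL r4<-Mul1  regs: r0:7,r1:8,r2:9,r3:8,r4:Mul1
  c2: issue SUB r2<-Add1  regs: r0:7,r1:8,r2:Add1,r3:8,r4:Mul1
  c3: issue MUL r0<-Mul2  regs: r0:Mul2,r1:8,r2:Add1,r3:8,r4:Mul1
  c4: issue SUB r1<-Add2  regs: r0:Mul2,r1:Add2,r2:Add1,r3:8,r4:Mul1
  c5: CDB Add1=2; stall  regs: r0:Mul2,r1:Add2,r2:2,r3:8,r4:Mul1
  c6: CDB Mul1=72; issue MUL r0<-Mul1  regs: r0:Mul1,r1:Add2,r2:2,r3:8,r4:72
  c7: issue ADD r1<-Add1  regs: r0:Mul1,r1:Add1,r2:2,r3:8,r4:72
  c8: stall  regs: r0:Mul1,r1:Add1,r2:2,r3:8,r4:72

STATUS = TAG Add1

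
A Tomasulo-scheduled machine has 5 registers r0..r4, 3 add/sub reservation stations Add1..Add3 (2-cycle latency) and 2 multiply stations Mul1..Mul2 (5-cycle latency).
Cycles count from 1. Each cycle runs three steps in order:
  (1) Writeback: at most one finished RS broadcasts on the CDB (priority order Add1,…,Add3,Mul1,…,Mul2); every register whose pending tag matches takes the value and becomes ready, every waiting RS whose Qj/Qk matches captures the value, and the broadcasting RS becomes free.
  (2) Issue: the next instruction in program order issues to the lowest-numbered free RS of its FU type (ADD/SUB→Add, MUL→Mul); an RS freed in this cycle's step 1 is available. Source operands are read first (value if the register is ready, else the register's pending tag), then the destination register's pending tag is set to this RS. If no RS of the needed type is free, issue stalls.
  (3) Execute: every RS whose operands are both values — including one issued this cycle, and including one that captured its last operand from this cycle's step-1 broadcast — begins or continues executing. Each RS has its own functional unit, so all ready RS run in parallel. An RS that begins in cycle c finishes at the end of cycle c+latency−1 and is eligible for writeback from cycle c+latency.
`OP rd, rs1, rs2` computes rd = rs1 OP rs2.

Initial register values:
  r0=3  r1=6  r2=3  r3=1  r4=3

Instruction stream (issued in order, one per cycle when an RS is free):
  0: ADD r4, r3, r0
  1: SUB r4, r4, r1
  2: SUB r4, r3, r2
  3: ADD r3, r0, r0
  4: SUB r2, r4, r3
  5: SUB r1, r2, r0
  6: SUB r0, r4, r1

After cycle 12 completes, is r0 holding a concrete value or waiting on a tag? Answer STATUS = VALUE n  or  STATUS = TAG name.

STATUS = TAG Add3

  c1: issue ADD r4<-Add1  regs: r0:3,r1:6,r2:3,r3:1,r4:Add1
  c2: issue SUB r4<-Add2  regs: r0:3,r1:6,r2:3,r3:1,r4:Add2
  c3: CDB Add1=4; issue SUB r4<-Add1  regs: r0:3,r1:6,r2:3,r3:1,r4:Add1
  c4: issue ADD r3<-Add3  regs: r0:3,r1:6,r2:3,r3:Add3,r4:Add1
  c5: CDB Add1=-2; issue SUB r2<-Add1  regs: r0:3,r1:6,r2:Add1,r3:Add3,r4:-2
  c6: CDB Add2=-2; issue SUB r1<-Add2  regs: r0:3,r1:Add2,r2:Add1,r3:Add3,r4:-2
  c7: CDB Add3=6; issue SUB r0<-Add3  regs: r0:Add3,r1:Add2,r2:Add1,r3:6,r4:-2
  c8: -  regs: r0:Add3,r1:Add2,r2:Add1,r3:6,r4:-2
  c9: CDB Add1=-8  regs: r0:Add3,r1:Add2,r2:-8,r3:6,r4:-2
  c10: -  regs: r0:Add3,r1:Add2,r2:-8,r3:6,r4:-2
  c11: CDB Add2=-11  regs: r0:Add3,r1:-11,r2:-8,r3:6,r4:-2
  c12: -  regs: r0:Add3,r1:-11,r2:-8,r3:6,r4:-2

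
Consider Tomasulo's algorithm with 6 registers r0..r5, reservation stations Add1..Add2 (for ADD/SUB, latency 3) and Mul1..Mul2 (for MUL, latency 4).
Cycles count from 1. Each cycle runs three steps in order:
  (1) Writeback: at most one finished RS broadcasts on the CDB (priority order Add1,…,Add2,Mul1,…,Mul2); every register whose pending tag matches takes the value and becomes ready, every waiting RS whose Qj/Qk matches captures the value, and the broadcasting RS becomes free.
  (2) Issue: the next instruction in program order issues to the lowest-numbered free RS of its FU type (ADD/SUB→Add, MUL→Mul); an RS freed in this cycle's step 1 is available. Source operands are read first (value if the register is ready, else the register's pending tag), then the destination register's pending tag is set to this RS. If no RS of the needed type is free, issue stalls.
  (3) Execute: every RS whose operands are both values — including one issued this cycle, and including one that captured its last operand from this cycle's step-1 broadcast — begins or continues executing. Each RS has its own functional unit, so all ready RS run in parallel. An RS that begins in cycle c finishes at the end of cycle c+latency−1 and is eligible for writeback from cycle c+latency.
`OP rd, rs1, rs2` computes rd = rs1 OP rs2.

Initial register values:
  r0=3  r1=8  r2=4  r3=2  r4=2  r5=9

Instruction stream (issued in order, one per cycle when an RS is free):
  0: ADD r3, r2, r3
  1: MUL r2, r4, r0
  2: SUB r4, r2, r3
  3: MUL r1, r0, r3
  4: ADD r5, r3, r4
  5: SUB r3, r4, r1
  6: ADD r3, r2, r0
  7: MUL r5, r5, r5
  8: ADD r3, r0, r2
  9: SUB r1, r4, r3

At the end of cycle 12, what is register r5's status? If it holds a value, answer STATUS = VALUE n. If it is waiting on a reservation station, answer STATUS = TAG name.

STATUS = VALUE 6

  c1: issue ADD r3<-Add1  regs: r0:3,r1:8,r2:4,r3:Add1,r4:2,r5:9
  c2: issue MUL r2<-Mul1  regs: r0:3,r1:8,r2:Mul1,r3:Add1,r4:2,r5:9
  c3: issue SUB r4<-Add2  regs: r0:3,r1:8,r2:Mul1,r3:Add1,r4:Add2,r5:9
  c4: CDB Add1=6; issue MUL r1<-Mul2  regs: r0:3,r1:Mul2,r2:Mul1,r3:6,r4:Add2,r5:9
  c5: issue ADD r5<-Add1  regs: r0:3,r1:Mul2,r2:Mul1,r3:6,r4:Add2,r5:Add1
  c6: CDB Mul1=6; stall  regs: r0:3,r1:Mul2,r2:6,r3:6,r4:Add2,r5:Add1
  c7: stall  regs: r0:3,r1:Mul2,r2:6,r3:6,r4:Add2,r5:Add1
  c8: CDB Mul2=18; stall  regs: r0:3,r1:18,r2:6,r3:6,r4:Add2,r5:Add1
  c9: CDB Add2=0; issue SUB r3<-Add2  regs: r0:3,r1:18,r2:6,r3:Add2,r4:0,r5:Add1
  c10: stall  regs: r0:3,r1:18,r2:6,r3:Add2,r4:0,r5:Add1
  c11: stall  regs: r0:3,r1:18,r2:6,r3:Add2,r4:0,r5:Add1
  c12: CDB Add1=6; issue ADD r3<-Add1  regs: r0:3,r1:18,r2:6,r3:Add1,r4:0,r5:6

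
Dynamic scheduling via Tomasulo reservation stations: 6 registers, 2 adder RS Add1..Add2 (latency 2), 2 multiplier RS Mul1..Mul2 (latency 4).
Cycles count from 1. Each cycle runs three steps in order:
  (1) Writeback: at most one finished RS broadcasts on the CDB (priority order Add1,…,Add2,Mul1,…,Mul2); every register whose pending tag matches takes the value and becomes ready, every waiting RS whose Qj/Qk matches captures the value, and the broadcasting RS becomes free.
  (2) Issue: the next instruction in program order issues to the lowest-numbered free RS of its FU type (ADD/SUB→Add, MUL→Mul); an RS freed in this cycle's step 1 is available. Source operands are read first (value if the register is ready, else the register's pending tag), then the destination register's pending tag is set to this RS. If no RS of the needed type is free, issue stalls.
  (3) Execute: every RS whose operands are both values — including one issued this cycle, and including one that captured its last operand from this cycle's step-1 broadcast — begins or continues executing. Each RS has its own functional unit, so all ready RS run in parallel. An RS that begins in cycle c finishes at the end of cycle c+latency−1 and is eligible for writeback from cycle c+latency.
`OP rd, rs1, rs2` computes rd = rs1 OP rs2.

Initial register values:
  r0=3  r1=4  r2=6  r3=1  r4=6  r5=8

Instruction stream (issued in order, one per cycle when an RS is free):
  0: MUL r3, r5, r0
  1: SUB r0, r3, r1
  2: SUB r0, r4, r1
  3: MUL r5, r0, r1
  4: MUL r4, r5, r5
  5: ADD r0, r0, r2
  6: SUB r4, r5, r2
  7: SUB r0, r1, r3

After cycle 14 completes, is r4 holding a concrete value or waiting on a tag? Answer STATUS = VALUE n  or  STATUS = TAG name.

STATUS = VALUE 2

cycle 1: issue MUL r3<-Mul1 // r0:3,r1:4,r2:6,r3:Mul1,r4:6,r5:8
cycle 2: issue SUB r0<-Add1 // r0:Add1,r1:4,r2:6,r3:Mul1,r4:6,r5:8
cycle 3: issue SUB r0<-Add2 // r0:Add2,r1:4,r2:6,r3:Mul1,r4:6,r5:8
cycle 4: issue MUL r5<-Mul2 // r0:Add2,r1:4,r2:6,r3:Mul1,r4:6,r5:Mul2
cycle 5: CDB Add2=2; stall // r0:2,r1:4,r2:6,r3:Mul1,r4:6,r5:Mul2
cycle 6: CDB Mul1=24; issue MUL r4<-Mul1 // r0:2,r1:4,r2:6,r3:24,r4:Mul1,r5:Mul2
cycle 7: issue ADD r0<-Add2 // r0:Add2,r1:4,r2:6,r3:24,r4:Mul1,r5:Mul2
cycle 8: CDB Add1=20; issue SUB r4<-Add1 // r0:Add2,r1:4,r2:6,r3:24,r4:Add1,r5:Mul2
cycle 9: CDB Add2=8; issue SUB r0<-Add2 // r0:Add2,r1:4,r2:6,r3:24,r4:Add1,r5:Mul2
cycle 10: CDB Mul2=8 // r0:Add2,r1:4,r2:6,r3:24,r4:Add1,r5:8
cycle 11: CDB Add2=-20 // r0:-20,r1:4,r2:6,r3:24,r4:Add1,r5:8
cycle 12: CDB Add1=2 // r0:-20,r1:4,r2:6,r3:24,r4:2,r5:8
cycle 13: - // r0:-20,r1:4,r2:6,r3:24,r4:2,r5:8
cycle 14: CDB Mul1=64 // r0:-20,r1:4,r2:6,r3:24,r4:2,r5:8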